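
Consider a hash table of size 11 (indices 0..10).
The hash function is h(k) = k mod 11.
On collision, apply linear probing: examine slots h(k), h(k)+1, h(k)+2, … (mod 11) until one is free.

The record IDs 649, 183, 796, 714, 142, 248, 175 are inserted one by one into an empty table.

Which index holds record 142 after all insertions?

649 hashes to 0; slot 0 is free → place at 0.
183 hashes to 7; slot 7 is free → place at 7.
796 hashes to 4; slot 4 is free → place at 4.
714 hashes to 10; slot 10 is free → place at 10.
142 hashes to 10; 10,0 taken → place at 1.
248 hashes to 6; slot 6 is free → place at 6.
175 hashes to 10; 10,0,1 taken → place at 2.
Table: [649, 142, 175, ., 796, ., 248, 183, ., ., 714]

1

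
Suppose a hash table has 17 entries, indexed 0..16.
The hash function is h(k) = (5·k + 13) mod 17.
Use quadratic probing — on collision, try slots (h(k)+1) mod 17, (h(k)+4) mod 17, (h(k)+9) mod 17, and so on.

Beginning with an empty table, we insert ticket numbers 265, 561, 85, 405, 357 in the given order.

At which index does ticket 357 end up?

265 hashes to 12; slot 12 is free → place at 12.
561 hashes to 13; slot 13 is free → place at 13.
85 hashes to 13; 13 taken → place at 14.
405 hashes to 15; slot 15 is free → place at 15.
357 hashes to 13; 13,14 taken → place at 0.
Table: [357, —, —, —, —, —, —, —, —, —, —, —, 265, 561, 85, 405, —]

0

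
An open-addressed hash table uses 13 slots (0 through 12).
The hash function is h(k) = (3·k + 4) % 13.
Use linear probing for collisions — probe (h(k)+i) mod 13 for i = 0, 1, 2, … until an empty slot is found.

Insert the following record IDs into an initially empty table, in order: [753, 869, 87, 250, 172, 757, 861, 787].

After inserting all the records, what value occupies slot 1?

753

Insert 753: h=1, slot 1 empty -> index 1.
Insert 869: h=11, slot 11 empty -> index 11.
Insert 87: h=5, slot 5 empty -> index 5.
Insert 250: h=0, slot 0 empty -> index 0.
Insert 172: h=0, slots 0,1 occupied -> index 2.
Insert 757: h=0, slots 0,1,2 occupied -> index 3.
Insert 861: h=0, slots 0,1,2,3 occupied -> index 4.
Insert 787: h=12, slot 12 empty -> index 12.
Table: [250, 753, 172, 757, 861, 87, _, _, _, _, _, 869, 787]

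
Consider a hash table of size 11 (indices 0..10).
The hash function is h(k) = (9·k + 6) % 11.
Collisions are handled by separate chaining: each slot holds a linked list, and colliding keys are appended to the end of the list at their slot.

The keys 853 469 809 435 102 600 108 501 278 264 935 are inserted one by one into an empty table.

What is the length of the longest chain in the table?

Insert 853: h=5, bucket 5 empty → new chain.
Insert 469: h=3, bucket 3 empty → new chain.
Insert 809: h=5, bucket 5 nonempty → append to chain.
Insert 435: h=5, bucket 5 nonempty → append to chain.
Insert 102: h=0, bucket 0 empty → new chain.
Insert 600: h=5, bucket 5 nonempty → append to chain.
Insert 108: h=10, bucket 10 empty → new chain.
Insert 501: h=5, bucket 5 nonempty → append to chain.
Insert 278: h=0, bucket 0 nonempty → append to chain.
Insert 264: h=6, bucket 6 empty → new chain.
Insert 935: h=6, bucket 6 nonempty → append to chain.
Final buckets:
0: 102 -> 278
1: _
2: _
3: 469
4: _
5: 853 -> 809 -> 435 -> 600 -> 501
6: 264 -> 935
7: _
8: _
9: _
10: 108

5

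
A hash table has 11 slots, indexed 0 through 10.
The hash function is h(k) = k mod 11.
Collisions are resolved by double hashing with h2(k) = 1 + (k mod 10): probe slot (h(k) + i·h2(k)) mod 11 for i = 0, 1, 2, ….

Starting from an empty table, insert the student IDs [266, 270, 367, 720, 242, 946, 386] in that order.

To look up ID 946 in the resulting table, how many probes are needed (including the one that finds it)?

266 hashes to 2; slot 2 is free -> place at 2.
270 hashes to 6; slot 6 is free -> place at 6.
367 hashes to 4; slot 4 is free -> place at 4.
720 hashes to 5; slot 5 is free -> place at 5.
242 hashes to 0; slot 0 is free -> place at 0.
946 hashes to 0, h2=7; 0 taken -> place at 7.
386 hashes to 1; slot 1 is free -> place at 1.
Table: [242, 386, 266, _, 367, 720, 270, 946, _, _, _]
Lookup 946: h=0, h2=7, probe 0,7 → found at 7.

2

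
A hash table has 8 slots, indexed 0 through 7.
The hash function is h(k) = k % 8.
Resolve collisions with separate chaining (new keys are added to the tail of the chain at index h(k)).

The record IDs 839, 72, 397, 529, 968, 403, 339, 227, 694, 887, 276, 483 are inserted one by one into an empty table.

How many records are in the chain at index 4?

1

839 -> bucket 7
72 -> bucket 0
397 -> bucket 5
529 -> bucket 1
968 -> bucket 0 (collision)
403 -> bucket 3
339 -> bucket 3 (collision)
227 -> bucket 3 (collision)
694 -> bucket 6
887 -> bucket 7 (collision)
276 -> bucket 4
483 -> bucket 3 (collision)
Final buckets:
0: 72 -> 968
1: 529
2: ∅
3: 403 -> 339 -> 227 -> 483
4: 276
5: 397
6: 694
7: 839 -> 887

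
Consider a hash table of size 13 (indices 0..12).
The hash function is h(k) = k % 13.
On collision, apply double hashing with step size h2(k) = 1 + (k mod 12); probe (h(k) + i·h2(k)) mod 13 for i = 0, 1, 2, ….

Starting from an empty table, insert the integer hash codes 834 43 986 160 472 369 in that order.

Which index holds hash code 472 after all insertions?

1

834 hashes to 2; slot 2 is free => place at 2.
43 hashes to 4; slot 4 is free => place at 4.
986 hashes to 11; slot 11 is free => place at 11.
160 hashes to 4, h2=5; 4 taken => place at 9.
472 hashes to 4, h2=5; 4,9 taken => place at 1.
369 hashes to 5; slot 5 is free => place at 5.
Table: [—, 472, 834, —, 43, 369, —, —, —, 160, —, 986, —]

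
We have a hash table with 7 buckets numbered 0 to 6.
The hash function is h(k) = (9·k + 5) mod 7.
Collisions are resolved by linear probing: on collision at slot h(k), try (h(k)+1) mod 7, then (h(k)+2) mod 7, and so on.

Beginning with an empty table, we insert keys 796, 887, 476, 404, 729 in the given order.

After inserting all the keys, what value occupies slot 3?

404

796: h=1 → slot 1
887: h=1, probe 1,2 → slot 2
476: h=5 → slot 5
404: h=1, probe 1,2,3 → slot 3
729: h=0 → slot 0
Table: [729, 796, 887, 404, ∅, 476, ∅]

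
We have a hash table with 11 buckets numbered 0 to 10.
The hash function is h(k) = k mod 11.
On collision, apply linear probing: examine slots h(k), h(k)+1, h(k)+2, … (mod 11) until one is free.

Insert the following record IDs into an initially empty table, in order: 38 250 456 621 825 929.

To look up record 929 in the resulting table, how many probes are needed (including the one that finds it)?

5

Insert 38: h=5, slot 5 empty → index 5.
Insert 250: h=8, slot 8 empty → index 8.
Insert 456: h=5, slot 5 occupied → index 6.
Insert 621: h=5, slots 5,6 occupied → index 7.
Insert 825: h=0, slot 0 empty → index 0.
Insert 929: h=5, slots 5,6,7,8 occupied → index 9.
Table: [825, _, _, _, _, 38, 456, 621, 250, 929, _]
Lookup 929: h=5, probe 5,6,7,8,9 → found at 9.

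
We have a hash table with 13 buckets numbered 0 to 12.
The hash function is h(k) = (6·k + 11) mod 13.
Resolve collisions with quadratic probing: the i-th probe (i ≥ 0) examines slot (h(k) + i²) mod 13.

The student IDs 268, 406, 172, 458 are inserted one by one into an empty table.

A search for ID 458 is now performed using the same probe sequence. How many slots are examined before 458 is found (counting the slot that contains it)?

Insert 268: h=7, slot 7 empty -> index 7.
Insert 406: h=3, slot 3 empty -> index 3.
Insert 172: h=3, slot 3 occupied -> index 4.
Insert 458: h=3, slots 3,4,7 occupied -> index 12.
Table: [-, -, -, 406, 172, -, -, 268, -, -, -, -, 458]
Lookup 458: h=3, probe 3,4,7,12 → found at 12.

4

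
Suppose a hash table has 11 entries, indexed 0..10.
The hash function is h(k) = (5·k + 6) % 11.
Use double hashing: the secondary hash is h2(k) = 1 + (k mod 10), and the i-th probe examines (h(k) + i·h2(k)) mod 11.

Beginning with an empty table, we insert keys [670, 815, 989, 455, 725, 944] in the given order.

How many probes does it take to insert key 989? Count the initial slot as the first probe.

3

Insert 670: h=1, slot 1 empty -> index 1.
Insert 815: h=0, slot 0 empty -> index 0.
Insert 989: h=1, h2=10, slots 1,0 occupied -> index 10.
Insert 455: h=4, slot 4 empty -> index 4.
Insert 725: h=1, h2=6, slot 1 occupied -> index 7.
Insert 944: h=7, h2=5, slots 7,1 occupied -> index 6.
Table: [815, 670, -, -, 455, -, 944, 725, -, -, 989]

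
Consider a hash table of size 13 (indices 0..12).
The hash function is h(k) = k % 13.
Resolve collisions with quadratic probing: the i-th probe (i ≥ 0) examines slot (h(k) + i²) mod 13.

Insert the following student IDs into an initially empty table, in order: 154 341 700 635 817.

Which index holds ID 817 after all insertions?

7

154 hashes to 11; slot 11 is free → place at 11.
341 hashes to 3; slot 3 is free → place at 3.
700 hashes to 11; 11 taken → place at 12.
635 hashes to 11; 11,12 taken → place at 2.
817 hashes to 11; 11,12,2 taken → place at 7.
Table: [-, -, 635, 341, -, -, -, 817, -, -, -, 154, 700]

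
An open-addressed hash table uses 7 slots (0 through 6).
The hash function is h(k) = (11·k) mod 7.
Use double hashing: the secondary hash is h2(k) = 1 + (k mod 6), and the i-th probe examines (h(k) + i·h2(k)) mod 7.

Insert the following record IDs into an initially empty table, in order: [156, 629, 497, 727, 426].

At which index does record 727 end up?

5

156 hashes to 1; slot 1 is free -> place at 1.
629 hashes to 3; slot 3 is free -> place at 3.
497 hashes to 0; slot 0 is free -> place at 0.
727 hashes to 3, h2=2; 3 taken -> place at 5.
426 hashes to 3, h2=1; 3 taken -> place at 4.
Table: [497, 156, ., 629, 426, 727, .]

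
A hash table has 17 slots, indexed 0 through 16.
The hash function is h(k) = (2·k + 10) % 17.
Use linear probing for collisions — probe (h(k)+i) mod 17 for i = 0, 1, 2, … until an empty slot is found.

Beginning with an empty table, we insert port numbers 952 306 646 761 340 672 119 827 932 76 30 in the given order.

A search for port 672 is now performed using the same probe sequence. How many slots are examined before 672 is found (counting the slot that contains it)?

4

952 hashes to 10; slot 10 is free -> place at 10.
306 hashes to 10; 10 taken -> place at 11.
646 hashes to 10; 10,11 taken -> place at 12.
761 hashes to 2; slot 2 is free -> place at 2.
340 hashes to 10; 10,11,12 taken -> place at 13.
672 hashes to 11; 11,12,13 taken -> place at 14.
119 hashes to 10; 10,11,12,13,14 taken -> place at 15.
827 hashes to 15; 15 taken -> place at 16.
932 hashes to 4; slot 4 is free -> place at 4.
76 hashes to 9; slot 9 is free -> place at 9.
30 hashes to 2; 2 taken -> place at 3.
Table: [—, —, 761, 30, 932, —, —, —, —, 76, 952, 306, 646, 340, 672, 119, 827]
Lookup 672: h=11, probe 11,12,13,14 → found at 14.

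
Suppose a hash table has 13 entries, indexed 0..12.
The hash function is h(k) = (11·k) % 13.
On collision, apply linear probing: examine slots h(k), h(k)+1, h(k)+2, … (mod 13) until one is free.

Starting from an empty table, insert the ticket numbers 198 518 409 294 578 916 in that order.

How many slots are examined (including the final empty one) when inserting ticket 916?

3

198: h=7 → slot 7
518: h=4 → slot 4
409: h=1 → slot 1
294: h=10 → slot 10
578: h=1, probe 1,2 → slot 2
916: h=1, probe 1,2,3 → slot 3
Table: [-, 409, 578, 916, 518, -, -, 198, -, -, 294, -, -]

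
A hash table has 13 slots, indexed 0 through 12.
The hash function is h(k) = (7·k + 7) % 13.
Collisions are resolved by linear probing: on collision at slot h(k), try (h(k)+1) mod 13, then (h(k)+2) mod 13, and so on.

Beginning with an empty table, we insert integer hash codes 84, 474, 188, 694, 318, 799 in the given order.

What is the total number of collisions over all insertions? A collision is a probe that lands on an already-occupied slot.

Insert 84: h=10, slot 10 empty => index 10.
Insert 474: h=10, slot 10 occupied => index 11.
Insert 188: h=10, slots 10,11 occupied => index 12.
Insert 694: h=3, slot 3 empty => index 3.
Insert 318: h=10, slots 10,11,12 occupied => index 0.
Insert 799: h=10, slots 10,11,12,0 occupied => index 1.
Table: [318, 799, -, 694, -, -, -, -, -, -, 84, 474, 188]

10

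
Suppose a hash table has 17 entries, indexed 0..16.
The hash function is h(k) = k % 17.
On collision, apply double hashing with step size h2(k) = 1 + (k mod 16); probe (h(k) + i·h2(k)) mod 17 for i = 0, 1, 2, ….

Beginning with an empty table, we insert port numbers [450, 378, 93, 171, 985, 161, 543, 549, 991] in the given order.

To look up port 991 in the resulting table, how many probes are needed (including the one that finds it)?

450: h=8 → slot 8
378: h=4 → slot 4
93: h=8, h2=14, probe 8,5 → slot 5
171: h=1 → slot 1
985: h=16 → slot 16
161: h=8, h2=2, probe 8,10 → slot 10
543: h=16, h2=16, probe 16,15 → slot 15
549: h=5, h2=6, probe 5,11 → slot 11
991: h=5, h2=16, probe 5,4,3 → slot 3
Table: [., 171, ., 991, 378, 93, ., ., 450, ., 161, 549, ., ., ., 543, 985]
Lookup 991: h=5, h2=16, probe 5,4,3 → found at 3.

3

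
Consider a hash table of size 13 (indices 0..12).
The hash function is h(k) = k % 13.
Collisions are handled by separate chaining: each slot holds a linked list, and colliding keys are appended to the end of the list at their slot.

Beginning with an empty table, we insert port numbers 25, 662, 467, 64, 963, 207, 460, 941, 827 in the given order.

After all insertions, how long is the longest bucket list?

5

Insert 25: h=12, bucket 12 empty -> new chain.
Insert 662: h=12, bucket 12 nonempty -> append to chain.
Insert 467: h=12, bucket 12 nonempty -> append to chain.
Insert 64: h=12, bucket 12 nonempty -> append to chain.
Insert 963: h=1, bucket 1 empty -> new chain.
Insert 207: h=12, bucket 12 nonempty -> append to chain.
Insert 460: h=5, bucket 5 empty -> new chain.
Insert 941: h=5, bucket 5 nonempty -> append to chain.
Insert 827: h=8, bucket 8 empty -> new chain.
Final buckets:
0: -
1: 963
2: -
3: -
4: -
5: 460 -> 941
6: -
7: -
8: 827
9: -
10: -
11: -
12: 25 -> 662 -> 467 -> 64 -> 207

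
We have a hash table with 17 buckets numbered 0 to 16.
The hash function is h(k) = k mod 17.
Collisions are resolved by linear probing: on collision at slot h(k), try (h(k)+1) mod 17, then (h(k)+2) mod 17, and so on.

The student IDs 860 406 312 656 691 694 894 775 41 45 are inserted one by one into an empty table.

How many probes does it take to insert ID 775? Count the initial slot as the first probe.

860: h=10 => slot 10
406: h=15 => slot 15
312: h=6 => slot 6
656: h=10, probe 10,11 => slot 11
691: h=11, probe 11,12 => slot 12
694: h=14 => slot 14
894: h=10, probe 10,11,12,13 => slot 13
775: h=10, probe 10,11,12,13,14,15,16 => slot 16
41: h=7 => slot 7
45: h=11, probe 11,12,13,14,15,16,0 => slot 0
Table: [45, ∅, ∅, ∅, ∅, ∅, 312, 41, ∅, ∅, 860, 656, 691, 894, 694, 406, 775]

7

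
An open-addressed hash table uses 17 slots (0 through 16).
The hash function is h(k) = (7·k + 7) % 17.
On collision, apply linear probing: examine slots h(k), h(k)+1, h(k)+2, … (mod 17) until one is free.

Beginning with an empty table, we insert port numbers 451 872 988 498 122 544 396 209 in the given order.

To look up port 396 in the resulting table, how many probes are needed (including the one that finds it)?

451 hashes to 2; slot 2 is free -> place at 2.
872 hashes to 8; slot 8 is free -> place at 8.
988 hashes to 4; slot 4 is free -> place at 4.
498 hashes to 8; 8 taken -> place at 9.
122 hashes to 11; slot 11 is free -> place at 11.
544 hashes to 7; slot 7 is free -> place at 7.
396 hashes to 8; 8,9 taken -> place at 10.
209 hashes to 8; 8,9,10,11 taken -> place at 12.
Table: [∅, ∅, 451, ∅, 988, ∅, ∅, 544, 872, 498, 396, 122, 209, ∅, ∅, ∅, ∅]
Lookup 396: h=8, probe 8,9,10 → found at 10.

3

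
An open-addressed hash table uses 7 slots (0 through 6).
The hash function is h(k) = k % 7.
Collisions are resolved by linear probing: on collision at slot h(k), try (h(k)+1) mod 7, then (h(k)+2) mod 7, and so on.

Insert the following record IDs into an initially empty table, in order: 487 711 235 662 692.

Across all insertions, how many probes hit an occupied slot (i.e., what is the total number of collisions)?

8

Insert 487: h=4, slot 4 empty => index 4.
Insert 711: h=4, slot 4 occupied => index 5.
Insert 235: h=4, slots 4,5 occupied => index 6.
Insert 662: h=4, slots 4,5,6 occupied => index 0.
Insert 692: h=6, slots 6,0 occupied => index 1.
Table: [662, 692, _, _, 487, 711, 235]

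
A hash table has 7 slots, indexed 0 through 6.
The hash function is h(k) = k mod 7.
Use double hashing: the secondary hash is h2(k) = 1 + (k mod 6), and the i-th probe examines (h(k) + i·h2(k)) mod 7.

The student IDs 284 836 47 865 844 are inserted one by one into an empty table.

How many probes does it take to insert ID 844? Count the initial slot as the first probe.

2

Insert 284: h=4, slot 4 empty → index 4.
Insert 836: h=3, slot 3 empty → index 3.
Insert 47: h=5, slot 5 empty → index 5.
Insert 865: h=4, h2=2, slot 4 occupied → index 6.
Insert 844: h=4, h2=5, slot 4 occupied → index 2.
Table: [∅, ∅, 844, 836, 284, 47, 865]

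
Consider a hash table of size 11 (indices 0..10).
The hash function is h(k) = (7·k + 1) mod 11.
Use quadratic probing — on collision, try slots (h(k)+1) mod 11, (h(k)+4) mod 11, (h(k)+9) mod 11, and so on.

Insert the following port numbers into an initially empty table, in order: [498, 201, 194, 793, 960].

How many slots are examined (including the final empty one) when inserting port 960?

498: h=0 -> slot 0
201: h=0, probe 0,1 -> slot 1
194: h=6 -> slot 6
793: h=8 -> slot 8
960: h=0, probe 0,1,4 -> slot 4
Table: [498, 201, —, —, 960, —, 194, —, 793, —, —]

3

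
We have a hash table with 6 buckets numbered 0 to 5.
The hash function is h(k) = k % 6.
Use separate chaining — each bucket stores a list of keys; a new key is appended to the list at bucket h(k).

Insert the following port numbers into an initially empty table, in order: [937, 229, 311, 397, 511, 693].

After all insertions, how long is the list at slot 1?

937 -> bucket 1
229 -> bucket 1 (collision)
311 -> bucket 5
397 -> bucket 1 (collision)
511 -> bucket 1 (collision)
693 -> bucket 3
Final buckets:
0: ∅
1: 937 -> 229 -> 397 -> 511
2: ∅
3: 693
4: ∅
5: 311

4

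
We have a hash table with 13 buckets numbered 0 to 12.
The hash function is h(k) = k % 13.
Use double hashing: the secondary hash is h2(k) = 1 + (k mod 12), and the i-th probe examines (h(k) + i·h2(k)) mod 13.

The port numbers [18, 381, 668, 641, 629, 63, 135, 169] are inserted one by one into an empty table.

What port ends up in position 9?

Insert 18: h=5, slot 5 empty -> index 5.
Insert 381: h=4, slot 4 empty -> index 4.
Insert 668: h=5, h2=9, slot 5 occupied -> index 1.
Insert 641: h=4, h2=6, slot 4 occupied -> index 10.
Insert 629: h=5, h2=6, slot 5 occupied -> index 11.
Insert 63: h=11, h2=4, slot 11 occupied -> index 2.
Insert 135: h=5, h2=4, slot 5 occupied -> index 9.
Insert 169: h=0, slot 0 empty -> index 0.
Table: [169, 668, 63, ., 381, 18, ., ., ., 135, 641, 629, .]

135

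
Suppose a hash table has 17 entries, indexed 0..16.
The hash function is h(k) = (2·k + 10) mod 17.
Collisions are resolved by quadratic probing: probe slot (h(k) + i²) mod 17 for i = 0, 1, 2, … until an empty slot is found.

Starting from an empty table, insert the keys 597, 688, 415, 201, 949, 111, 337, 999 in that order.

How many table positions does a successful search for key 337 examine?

597: h=14 -> slot 14
688: h=9 -> slot 9
415: h=7 -> slot 7
201: h=4 -> slot 4
949: h=4, probe 4,5 -> slot 5
111: h=11 -> slot 11
337: h=4, probe 4,5,8 -> slot 8
999: h=2 -> slot 2
Table: [—, —, 999, —, 201, 949, —, 415, 337, 688, —, 111, —, —, 597, —, —]
Lookup 337: h=4, probe 4,5,8 → found at 8.

3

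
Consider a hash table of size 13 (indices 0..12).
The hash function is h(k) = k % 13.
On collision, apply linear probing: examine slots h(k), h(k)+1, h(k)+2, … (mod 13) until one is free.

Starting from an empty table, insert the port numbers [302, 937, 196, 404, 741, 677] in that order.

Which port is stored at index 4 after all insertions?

404

302 hashes to 3; slot 3 is free -> place at 3.
937 hashes to 1; slot 1 is free -> place at 1.
196 hashes to 1; 1 taken -> place at 2.
404 hashes to 1; 1,2,3 taken -> place at 4.
741 hashes to 0; slot 0 is free -> place at 0.
677 hashes to 1; 1,2,3,4 taken -> place at 5.
Table: [741, 937, 196, 302, 404, 677, ∅, ∅, ∅, ∅, ∅, ∅, ∅]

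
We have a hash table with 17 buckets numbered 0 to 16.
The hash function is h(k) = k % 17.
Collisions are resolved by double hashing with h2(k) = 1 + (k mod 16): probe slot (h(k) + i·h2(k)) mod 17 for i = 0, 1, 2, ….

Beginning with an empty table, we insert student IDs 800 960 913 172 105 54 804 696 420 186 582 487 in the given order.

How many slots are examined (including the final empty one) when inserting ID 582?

800 hashes to 1; slot 1 is free → place at 1.
960 hashes to 8; slot 8 is free → place at 8.
913 hashes to 12; slot 12 is free → place at 12.
172 hashes to 2; slot 2 is free → place at 2.
105 hashes to 3; slot 3 is free → place at 3.
54 hashes to 3, h2=7; 3 taken → place at 10.
804 hashes to 5; slot 5 is free → place at 5.
696 hashes to 16; slot 16 is free → place at 16.
420 hashes to 12, h2=5; 12 taken → place at 0.
186 hashes to 16, h2=11; 16,10 taken → place at 4.
582 hashes to 4, h2=7; 4 taken → place at 11.
487 hashes to 11, h2=8; 11,2,10,1 taken → place at 9.
Table: [420, 800, 172, 105, 186, 804, _, _, 960, 487, 54, 582, 913, _, _, _, 696]

2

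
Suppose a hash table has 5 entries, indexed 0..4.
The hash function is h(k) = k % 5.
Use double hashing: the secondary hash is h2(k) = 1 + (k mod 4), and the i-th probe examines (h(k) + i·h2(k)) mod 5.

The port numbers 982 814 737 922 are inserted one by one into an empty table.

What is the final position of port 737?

1

Insert 982: h=2, slot 2 empty -> index 2.
Insert 814: h=4, slot 4 empty -> index 4.
Insert 737: h=2, h2=2, slots 2,4 occupied -> index 1.
Insert 922: h=2, h2=3, slot 2 occupied -> index 0.
Table: [922, 737, 982, _, 814]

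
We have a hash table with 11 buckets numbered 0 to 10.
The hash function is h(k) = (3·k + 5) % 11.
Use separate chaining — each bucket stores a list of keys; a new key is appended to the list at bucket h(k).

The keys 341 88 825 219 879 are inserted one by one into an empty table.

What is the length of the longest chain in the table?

3

Insert 341: h=5, bucket 5 empty → new chain.
Insert 88: h=5, bucket 5 nonempty → append to chain.
Insert 825: h=5, bucket 5 nonempty → append to chain.
Insert 219: h=2, bucket 2 empty → new chain.
Insert 879: h=2, bucket 2 nonempty → append to chain.
Final buckets:
0: ∅
1: ∅
2: 219 -> 879
3: ∅
4: ∅
5: 341 -> 88 -> 825
6: ∅
7: ∅
8: ∅
9: ∅
10: ∅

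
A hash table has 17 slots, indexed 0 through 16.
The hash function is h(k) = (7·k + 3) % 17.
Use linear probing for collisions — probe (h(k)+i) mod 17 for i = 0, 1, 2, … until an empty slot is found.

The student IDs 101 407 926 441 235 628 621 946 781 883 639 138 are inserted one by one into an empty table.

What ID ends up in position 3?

Insert 101: h=13, slot 13 empty => index 13.
Insert 407: h=13, slot 13 occupied => index 14.
Insert 926: h=8, slot 8 empty => index 8.
Insert 441: h=13, slots 13,14 occupied => index 15.
Insert 235: h=16, slot 16 empty => index 16.
Insert 628: h=13, slots 13,14,15,16 occupied => index 0.
Insert 621: h=15, slots 15,16,0 occupied => index 1.
Insert 946: h=12, slot 12 empty => index 12.
Insert 781: h=13, slots 13,14,15,16,0,1 occupied => index 2.
Insert 883: h=13, slots 13,14,15,16,0,1,2 occupied => index 3.
Insert 639: h=5, slot 5 empty => index 5.
Insert 138: h=0, slots 0,1,2,3 occupied => index 4.
Table: [628, 621, 781, 883, 138, 639, ., ., 926, ., ., ., 946, 101, 407, 441, 235]

883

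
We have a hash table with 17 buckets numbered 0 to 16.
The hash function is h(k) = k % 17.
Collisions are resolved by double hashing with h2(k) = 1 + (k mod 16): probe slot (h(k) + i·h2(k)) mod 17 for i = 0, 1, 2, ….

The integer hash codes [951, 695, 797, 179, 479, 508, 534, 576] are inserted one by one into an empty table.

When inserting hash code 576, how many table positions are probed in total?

951 hashes to 16; slot 16 is free → place at 16.
695 hashes to 15; slot 15 is free → place at 15.
797 hashes to 15, h2=14; 15 taken → place at 12.
179 hashes to 9; slot 9 is free → place at 9.
479 hashes to 3; slot 3 is free → place at 3.
508 hashes to 15, h2=13; 15 taken → place at 11.
534 hashes to 7; slot 7 is free → place at 7.
576 hashes to 15, h2=1; 15,16 taken → place at 0.
Table: [576, ., ., 479, ., ., ., 534, ., 179, ., 508, 797, ., ., 695, 951]

3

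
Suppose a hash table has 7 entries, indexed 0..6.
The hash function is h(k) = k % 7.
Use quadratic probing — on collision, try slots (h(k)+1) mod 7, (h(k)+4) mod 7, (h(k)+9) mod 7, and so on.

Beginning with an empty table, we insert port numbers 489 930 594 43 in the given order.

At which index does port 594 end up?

489: h=6 -> slot 6
930: h=6, probe 6,0 -> slot 0
594: h=6, probe 6,0,3 -> slot 3
43: h=1 -> slot 1
Table: [930, 43, -, 594, -, -, 489]

3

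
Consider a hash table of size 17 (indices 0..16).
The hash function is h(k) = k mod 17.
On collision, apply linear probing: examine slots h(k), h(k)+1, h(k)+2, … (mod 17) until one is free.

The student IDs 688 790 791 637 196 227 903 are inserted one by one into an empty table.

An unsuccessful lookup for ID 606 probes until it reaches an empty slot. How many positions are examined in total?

3

Insert 688: h=8, slot 8 empty -> index 8.
Insert 790: h=8, slot 8 occupied -> index 9.
Insert 791: h=9, slot 9 occupied -> index 10.
Insert 637: h=8, slots 8,9,10 occupied -> index 11.
Insert 196: h=9, slots 9,10,11 occupied -> index 12.
Insert 227: h=6, slot 6 empty -> index 6.
Insert 903: h=2, slot 2 empty -> index 2.
Table: [_, _, 903, _, _, _, 227, _, 688, 790, 791, 637, 196, _, _, _, _]
Lookup 606: h=11, probe 11,12,13 → slot 13 empty, not found.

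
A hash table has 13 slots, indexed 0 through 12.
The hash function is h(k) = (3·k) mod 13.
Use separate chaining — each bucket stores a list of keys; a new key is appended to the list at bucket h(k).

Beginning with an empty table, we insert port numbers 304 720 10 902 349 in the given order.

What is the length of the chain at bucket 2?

304 -> bucket 2
720 -> bucket 2 (collision)
10 -> bucket 4
902 -> bucket 2 (collision)
349 -> bucket 7
Final buckets:
0: _
1: _
2: 304 -> 720 -> 902
3: _
4: 10
5: _
6: _
7: 349
8: _
9: _
10: _
11: _
12: _

3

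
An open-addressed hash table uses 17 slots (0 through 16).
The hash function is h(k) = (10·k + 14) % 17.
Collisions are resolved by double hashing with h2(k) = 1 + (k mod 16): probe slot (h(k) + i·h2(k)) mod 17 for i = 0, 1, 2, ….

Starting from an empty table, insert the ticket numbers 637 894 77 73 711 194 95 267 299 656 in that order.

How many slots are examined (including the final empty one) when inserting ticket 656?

3

637 hashes to 9; slot 9 is free → place at 9.
894 hashes to 12; slot 12 is free → place at 12.
77 hashes to 2; slot 2 is free → place at 2.
73 hashes to 13; slot 13 is free → place at 13.
711 hashes to 1; slot 1 is free → place at 1.
194 hashes to 16; slot 16 is free → place at 16.
95 hashes to 12, h2=16; 12 taken → place at 11.
267 hashes to 15; slot 15 is free → place at 15.
299 hashes to 12, h2=12; 12 taken → place at 7.
656 hashes to 12, h2=1; 12,13 taken → place at 14.
Table: [., 711, 77, ., ., ., ., 299, ., 637, ., 95, 894, 73, 656, 267, 194]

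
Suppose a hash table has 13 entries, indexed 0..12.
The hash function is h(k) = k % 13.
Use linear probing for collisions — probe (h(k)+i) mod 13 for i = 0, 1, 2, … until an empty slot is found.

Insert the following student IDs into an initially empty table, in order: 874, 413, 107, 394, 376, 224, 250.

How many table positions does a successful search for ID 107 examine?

2

874: h=3 → slot 3
413: h=10 → slot 10
107: h=3, probe 3,4 → slot 4
394: h=4, probe 4,5 → slot 5
376: h=12 → slot 12
224: h=3, probe 3,4,5,6 → slot 6
250: h=3, probe 3,4,5,6,7 → slot 7
Table: [∅, ∅, ∅, 874, 107, 394, 224, 250, ∅, ∅, 413, ∅, 376]
Lookup 107: h=3, probe 3,4 → found at 4.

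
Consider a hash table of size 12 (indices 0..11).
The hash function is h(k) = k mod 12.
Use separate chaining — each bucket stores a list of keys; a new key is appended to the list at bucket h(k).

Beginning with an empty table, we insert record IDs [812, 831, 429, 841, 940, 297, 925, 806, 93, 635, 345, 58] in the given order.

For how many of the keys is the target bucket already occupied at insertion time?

Insert 812: h=8, bucket 8 empty -> new chain.
Insert 831: h=3, bucket 3 empty -> new chain.
Insert 429: h=9, bucket 9 empty -> new chain.
Insert 841: h=1, bucket 1 empty -> new chain.
Insert 940: h=4, bucket 4 empty -> new chain.
Insert 297: h=9, bucket 9 nonempty -> append to chain.
Insert 925: h=1, bucket 1 nonempty -> append to chain.
Insert 806: h=2, bucket 2 empty -> new chain.
Insert 93: h=9, bucket 9 nonempty -> append to chain.
Insert 635: h=11, bucket 11 empty -> new chain.
Insert 345: h=9, bucket 9 nonempty -> append to chain.
Insert 58: h=10, bucket 10 empty -> new chain.
Final buckets:
0: .
1: 841 -> 925
2: 806
3: 831
4: 940
5: .
6: .
7: .
8: 812
9: 429 -> 297 -> 93 -> 345
10: 58
11: 635

4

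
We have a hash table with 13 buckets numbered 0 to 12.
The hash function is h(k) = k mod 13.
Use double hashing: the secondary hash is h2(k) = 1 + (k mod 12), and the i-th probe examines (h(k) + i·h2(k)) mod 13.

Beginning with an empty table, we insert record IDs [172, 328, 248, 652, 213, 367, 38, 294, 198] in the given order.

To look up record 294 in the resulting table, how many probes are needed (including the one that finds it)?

3

172 hashes to 3; slot 3 is free => place at 3.
328 hashes to 3, h2=5; 3 taken => place at 8.
248 hashes to 1; slot 1 is free => place at 1.
652 hashes to 2; slot 2 is free => place at 2.
213 hashes to 5; slot 5 is free => place at 5.
367 hashes to 3, h2=8; 3 taken => place at 11.
38 hashes to 12; slot 12 is free => place at 12.
294 hashes to 8, h2=7; 8,2 taken => place at 9.
198 hashes to 3, h2=7; 3 taken => place at 10.
Table: [., 248, 652, 172, ., 213, ., ., 328, 294, 198, 367, 38]
Lookup 294: h=8, h2=7, probe 8,2,9 → found at 9.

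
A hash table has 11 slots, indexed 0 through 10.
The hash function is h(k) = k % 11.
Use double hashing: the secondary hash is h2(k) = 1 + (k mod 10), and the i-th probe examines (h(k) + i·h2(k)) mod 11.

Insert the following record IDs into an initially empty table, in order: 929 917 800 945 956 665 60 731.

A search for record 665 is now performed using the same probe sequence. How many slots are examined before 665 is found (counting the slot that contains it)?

929 hashes to 5; slot 5 is free → place at 5.
917 hashes to 4; slot 4 is free → place at 4.
800 hashes to 8; slot 8 is free → place at 8.
945 hashes to 10; slot 10 is free → place at 10.
956 hashes to 10, h2=7; 10 taken → place at 6.
665 hashes to 5, h2=6; 5 taken → place at 0.
60 hashes to 5, h2=1; 5,6 taken → place at 7.
731 hashes to 5, h2=2; 5,7 taken → place at 9.
Table: [665, ., ., ., 917, 929, 956, 60, 800, 731, 945]
Lookup 665: h=5, h2=6, probe 5,0 → found at 0.

2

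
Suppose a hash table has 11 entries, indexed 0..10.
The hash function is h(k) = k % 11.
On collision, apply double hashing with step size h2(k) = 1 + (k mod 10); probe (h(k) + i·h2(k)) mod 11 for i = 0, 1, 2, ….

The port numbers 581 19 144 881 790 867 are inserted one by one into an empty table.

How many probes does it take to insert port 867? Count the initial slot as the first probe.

2

581 hashes to 9; slot 9 is free => place at 9.
19 hashes to 8; slot 8 is free => place at 8.
144 hashes to 1; slot 1 is free => place at 1.
881 hashes to 1, h2=2; 1 taken => place at 3.
790 hashes to 9, h2=1; 9 taken => place at 10.
867 hashes to 9, h2=8; 9 taken => place at 6.
Table: [_, 144, _, 881, _, _, 867, _, 19, 581, 790]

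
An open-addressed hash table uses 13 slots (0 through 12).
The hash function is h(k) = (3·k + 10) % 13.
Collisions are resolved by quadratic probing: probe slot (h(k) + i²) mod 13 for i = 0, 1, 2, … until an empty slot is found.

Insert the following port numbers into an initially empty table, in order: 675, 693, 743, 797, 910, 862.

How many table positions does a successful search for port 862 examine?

675: h=7 => slot 7
693: h=9 => slot 9
743: h=3 => slot 3
797: h=9, probe 9,10 => slot 10
910: h=10, probe 10,11 => slot 11
862: h=9, probe 9,10,0 => slot 0
Table: [862, _, _, 743, _, _, _, 675, _, 693, 797, 910, _]
Lookup 862: h=9, probe 9,10,0 → found at 0.

3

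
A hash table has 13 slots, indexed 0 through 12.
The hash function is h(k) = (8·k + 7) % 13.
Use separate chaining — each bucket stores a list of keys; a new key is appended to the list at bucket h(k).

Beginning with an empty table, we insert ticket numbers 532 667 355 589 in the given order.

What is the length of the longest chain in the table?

3

532 -> bucket 12
667 -> bucket 0
355 -> bucket 0 (collision)
589 -> bucket 0 (collision)
Final buckets:
0: 667 -> 355 -> 589
1: .
2: .
3: .
4: .
5: .
6: .
7: .
8: .
9: .
10: .
11: .
12: 532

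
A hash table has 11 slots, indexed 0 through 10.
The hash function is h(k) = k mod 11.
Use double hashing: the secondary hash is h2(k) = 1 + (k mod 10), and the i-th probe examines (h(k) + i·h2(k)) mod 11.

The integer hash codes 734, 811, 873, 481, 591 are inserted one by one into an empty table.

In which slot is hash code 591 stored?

734 hashes to 8; slot 8 is free → place at 8.
811 hashes to 8, h2=2; 8 taken → place at 10.
873 hashes to 4; slot 4 is free → place at 4.
481 hashes to 8, h2=2; 8,10 taken → place at 1.
591 hashes to 8, h2=2; 8,10,1 taken → place at 3.
Table: [-, 481, -, 591, 873, -, -, -, 734, -, 811]

3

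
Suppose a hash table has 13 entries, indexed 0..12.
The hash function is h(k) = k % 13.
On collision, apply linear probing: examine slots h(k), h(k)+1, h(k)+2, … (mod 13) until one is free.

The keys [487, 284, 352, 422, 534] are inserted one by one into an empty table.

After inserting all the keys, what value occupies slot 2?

534

487 hashes to 6; slot 6 is free → place at 6.
284 hashes to 11; slot 11 is free → place at 11.
352 hashes to 1; slot 1 is free → place at 1.
422 hashes to 6; 6 taken → place at 7.
534 hashes to 1; 1 taken → place at 2.
Table: [_, 352, 534, _, _, _, 487, 422, _, _, _, 284, _]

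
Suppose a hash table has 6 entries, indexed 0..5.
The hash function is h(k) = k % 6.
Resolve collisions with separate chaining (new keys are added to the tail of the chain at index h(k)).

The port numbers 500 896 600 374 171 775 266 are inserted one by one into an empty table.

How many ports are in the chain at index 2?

500 -> bucket 2
896 -> bucket 2 (collision)
600 -> bucket 0
374 -> bucket 2 (collision)
171 -> bucket 3
775 -> bucket 1
266 -> bucket 2 (collision)
Final buckets:
0: 600
1: 775
2: 500 -> 896 -> 374 -> 266
3: 171
4: -
5: -

4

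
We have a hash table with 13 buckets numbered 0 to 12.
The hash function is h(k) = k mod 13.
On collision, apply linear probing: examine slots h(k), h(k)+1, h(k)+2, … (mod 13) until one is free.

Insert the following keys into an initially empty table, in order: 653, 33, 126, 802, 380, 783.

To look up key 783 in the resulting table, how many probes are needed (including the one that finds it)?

653 hashes to 3; slot 3 is free => place at 3.
33 hashes to 7; slot 7 is free => place at 7.
126 hashes to 9; slot 9 is free => place at 9.
802 hashes to 9; 9 taken => place at 10.
380 hashes to 3; 3 taken => place at 4.
783 hashes to 3; 3,4 taken => place at 5.
Table: [∅, ∅, ∅, 653, 380, 783, ∅, 33, ∅, 126, 802, ∅, ∅]
Lookup 783: h=3, probe 3,4,5 → found at 5.

3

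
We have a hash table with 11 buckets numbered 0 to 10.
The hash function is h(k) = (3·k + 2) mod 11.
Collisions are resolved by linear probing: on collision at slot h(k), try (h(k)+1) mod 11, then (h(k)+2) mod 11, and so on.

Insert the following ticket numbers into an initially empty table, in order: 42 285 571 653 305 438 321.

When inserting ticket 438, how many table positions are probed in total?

2

42: h=7 -> slot 7
285: h=10 -> slot 10
571: h=10, probe 10,0 -> slot 0
653: h=3 -> slot 3
305: h=4 -> slot 4
438: h=7, probe 7,8 -> slot 8
321: h=8, probe 8,9 -> slot 9
Table: [571, _, _, 653, 305, _, _, 42, 438, 321, 285]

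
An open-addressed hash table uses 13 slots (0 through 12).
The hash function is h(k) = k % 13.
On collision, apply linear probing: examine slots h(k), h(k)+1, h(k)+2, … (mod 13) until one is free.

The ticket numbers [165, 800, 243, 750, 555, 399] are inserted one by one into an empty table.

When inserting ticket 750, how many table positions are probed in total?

3

Insert 165: h=9, slot 9 empty → index 9.
Insert 800: h=7, slot 7 empty → index 7.
Insert 243: h=9, slot 9 occupied → index 10.
Insert 750: h=9, slots 9,10 occupied → index 11.
Insert 555: h=9, slots 9,10,11 occupied → index 12.
Insert 399: h=9, slots 9,10,11,12 occupied → index 0.
Table: [399, ∅, ∅, ∅, ∅, ∅, ∅, 800, ∅, 165, 243, 750, 555]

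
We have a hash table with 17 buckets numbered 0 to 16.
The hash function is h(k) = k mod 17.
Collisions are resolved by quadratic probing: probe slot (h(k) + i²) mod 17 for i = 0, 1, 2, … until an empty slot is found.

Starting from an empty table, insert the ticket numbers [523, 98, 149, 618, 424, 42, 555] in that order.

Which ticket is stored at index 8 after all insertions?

523: h=13 → slot 13
98: h=13, probe 13,14 → slot 14
149: h=13, probe 13,14,0 → slot 0
618: h=6 → slot 6
424: h=16 → slot 16
42: h=8 → slot 8
555: h=11 → slot 11
Table: [149, _, _, _, _, _, 618, _, 42, _, _, 555, _, 523, 98, _, 424]

42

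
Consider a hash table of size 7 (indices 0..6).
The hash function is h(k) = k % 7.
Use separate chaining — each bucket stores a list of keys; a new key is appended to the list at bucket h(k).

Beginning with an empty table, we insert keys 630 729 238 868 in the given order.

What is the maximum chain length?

3

Insert 630: h=0, bucket 0 empty → new chain.
Insert 729: h=1, bucket 1 empty → new chain.
Insert 238: h=0, bucket 0 nonempty → append to chain.
Insert 868: h=0, bucket 0 nonempty → append to chain.
Final buckets:
0: 630 -> 238 -> 868
1: 729
2: _
3: _
4: _
5: _
6: _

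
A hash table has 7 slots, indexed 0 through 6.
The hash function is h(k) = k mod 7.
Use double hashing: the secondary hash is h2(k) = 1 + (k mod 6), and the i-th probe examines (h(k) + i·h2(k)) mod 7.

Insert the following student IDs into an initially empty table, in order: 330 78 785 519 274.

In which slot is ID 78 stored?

2

Insert 330: h=1, slot 1 empty => index 1.
Insert 78: h=1, h2=1, slot 1 occupied => index 2.
Insert 785: h=1, h2=6, slot 1 occupied => index 0.
Insert 519: h=1, h2=4, slot 1 occupied => index 5.
Insert 274: h=1, h2=5, slot 1 occupied => index 6.
Table: [785, 330, 78, ∅, ∅, 519, 274]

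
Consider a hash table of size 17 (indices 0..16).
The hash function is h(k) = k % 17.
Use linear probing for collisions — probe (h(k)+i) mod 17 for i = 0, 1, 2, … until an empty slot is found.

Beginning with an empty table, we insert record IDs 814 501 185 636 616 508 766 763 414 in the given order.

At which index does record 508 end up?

814: h=15 => slot 15
501: h=8 => slot 8
185: h=15, probe 15,16 => slot 16
636: h=7 => slot 7
616: h=4 => slot 4
508: h=15, probe 15,16,0 => slot 0
766: h=1 => slot 1
763: h=15, probe 15,16,0,1,2 => slot 2
414: h=6 => slot 6
Table: [508, 766, 763, —, 616, —, 414, 636, 501, —, —, —, —, —, —, 814, 185]

0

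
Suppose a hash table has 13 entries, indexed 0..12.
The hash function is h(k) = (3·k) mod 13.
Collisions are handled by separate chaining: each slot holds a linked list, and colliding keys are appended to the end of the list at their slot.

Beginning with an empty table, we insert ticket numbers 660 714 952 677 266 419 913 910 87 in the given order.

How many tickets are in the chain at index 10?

1

Insert 660: h=4, bucket 4 empty -> new chain.
Insert 714: h=10, bucket 10 empty -> new chain.
Insert 952: h=9, bucket 9 empty -> new chain.
Insert 677: h=3, bucket 3 empty -> new chain.
Insert 266: h=5, bucket 5 empty -> new chain.
Insert 419: h=9, bucket 9 nonempty -> append to chain.
Insert 913: h=9, bucket 9 nonempty -> append to chain.
Insert 910: h=0, bucket 0 empty -> new chain.
Insert 87: h=1, bucket 1 empty -> new chain.
Final buckets:
0: 910
1: 87
2: ∅
3: 677
4: 660
5: 266
6: ∅
7: ∅
8: ∅
9: 952 -> 419 -> 913
10: 714
11: ∅
12: ∅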